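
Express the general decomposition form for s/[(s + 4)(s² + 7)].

Linear + irreducible quadratic: α/(s + 4) + (βs + γ)/(s² + 7)


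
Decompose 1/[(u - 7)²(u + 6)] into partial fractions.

Cover-up at u=-6: γ = 1/(-6 - 7)² = 1/169. Cover-up at u=7: β = 1/(7 + 6) = 1/13. Comparing u² coeff: α = -γ = -1/169
Result: (-1/169)/(u - 7) + (1/13)/(u - 7)² + (1/169)/(u + 6)


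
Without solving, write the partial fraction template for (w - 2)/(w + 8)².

Repeated linear factor: A/(w + 8) + B/(w + 8)²


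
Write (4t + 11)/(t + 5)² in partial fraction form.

(4t + 11) = α(t + 5) + β. At t = -5: β = 4·(-5) + 11 = -9. Coeff of t: α = 4
Result: 4/(t + 5) - 9/(t + 5)²


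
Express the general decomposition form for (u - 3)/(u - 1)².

Repeated linear factor: α/(u - 1) + β/(u - 1)²


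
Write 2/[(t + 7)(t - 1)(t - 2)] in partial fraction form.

Using cover-up method: A = 1/36, B = -1/4, C = 2/9
Result: (1/36)/(t + 7) - (1/4)/(t - 1) + (2/9)/(t - 2)


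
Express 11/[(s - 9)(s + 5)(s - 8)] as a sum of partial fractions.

Using cover-up method: P = 11/14, Q = 11/182, R = -11/13
Result: (11/14)/(s - 9) + (11/182)/(s + 5) - (11/13)/(s - 8)


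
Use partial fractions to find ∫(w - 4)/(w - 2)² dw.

Decompose: A = 1, B = 1·2 - 4 = -2, so (w - 4)/(w - 2)² = 1/(w - 2) - 2/(w - 2)². Integrate: ∫ A/(w - 2) dw = ln|(w - 2)|; ∫ B/(w - 2)² dw = 2/(w - 2). Sum: ln|(w - 2)| + 2/(w - 2) + C


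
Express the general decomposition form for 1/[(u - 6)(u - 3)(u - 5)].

Three distinct linear factors: P/(u - 6) + Q/(u - 3) + R/(u - 5)


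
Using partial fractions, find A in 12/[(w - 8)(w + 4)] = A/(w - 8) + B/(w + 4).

Cover-up at w = 8: A = 12/(8 + 4) = 12/12 = 1


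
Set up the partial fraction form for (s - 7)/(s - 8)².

Repeated linear factor: P/(s - 8) + Q/(s - 8)²


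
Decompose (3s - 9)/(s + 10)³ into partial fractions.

(3s - 9) = α(s + 10)² + β(s + 10) + γ. At s = -10: γ = 3·(-10) - 9 = -39. Coefficients: α = 0, β = 3
Result: 3/(s + 10)² - 39/(s + 10)³


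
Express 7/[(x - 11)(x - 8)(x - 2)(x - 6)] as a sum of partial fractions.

Using Heaviside cover-up: (7/135)/(x - 11) - (7/36)/(x - 8) - (7/216)/(x - 2) + (7/40)/(x - 6)


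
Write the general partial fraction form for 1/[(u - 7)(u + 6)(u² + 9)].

Two linear + quadratic: A/(u - 7) + B/(u + 6) + (Cu + D)/(u² + 9)


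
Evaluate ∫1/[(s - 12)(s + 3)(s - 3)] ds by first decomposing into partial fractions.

Cover-up: α = 1/135, β = 1/90, γ = -1/54. Decomposition: (1/135)/(s - 12) + (1/90)/(s + 3) - (1/54)/(s - 3). Integrate each term: (1/135) ln|(s - 12)| + (1/90) ln|(s + 3)| - (1/54) ln|(s - 3)| + C


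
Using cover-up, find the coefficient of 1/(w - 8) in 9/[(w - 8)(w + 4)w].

Cover (w - 8), set w=8: 9/[(8 + 4)(8 - 0)] = 3/32


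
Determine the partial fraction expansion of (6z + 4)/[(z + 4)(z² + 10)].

At z=-4: P = (6·(-4) + 4)/((-4)² + 10) = -10/13. Q = -P = 10/13, R = 6 - (-4)·P = 38/13
Result: (-10/13)/(z + 4) + ((10/13)z + 38/13)/(z² + 10)


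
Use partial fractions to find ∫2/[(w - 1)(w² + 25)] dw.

Cover-up at w=1: P = 2/(1²+25) = 1/13. Coeff matching: Q = -1/13, R = -1/13. Decomposition: (1/13)/(w - 1) - ((1/13)w + 1/13)/(w² + 25). Integrate: linear → ln, quadratic → (1/2)ln + arctan: (1/13) ln|(w - 1)| - (1/26) ln(w² + 25) - (1/65) arctan(w/5) + C


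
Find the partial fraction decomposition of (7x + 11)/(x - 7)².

(7x + 11) = α(x - 7) + β. At x = 7: β = 7·7 + 11 = 60. Coeff of x: α = 7
Result: 7/(x - 7) + 60/(x - 7)²


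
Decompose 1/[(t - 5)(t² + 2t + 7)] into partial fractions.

Cover-up at t = 5: α = 1/(5² + 2·5 + 7) = 1/42. Then β = -α = -1/42, γ = -α·(2 + 5) = -1/6
Result: (1/42)/(t - 5) - ((1/42)t + 1/6)/(t² + 2t + 7)


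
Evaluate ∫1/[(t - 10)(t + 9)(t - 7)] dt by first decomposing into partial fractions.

Cover-up: P = 1/57, Q = 1/304, R = -1/48. Decomposition: (1/57)/(t - 10) + (1/304)/(t + 9) - (1/48)/(t - 7). Integrate each term: (1/57) ln|(t - 10)| + (1/304) ln|(t + 9)| - (1/48) ln|(t - 7)| + C


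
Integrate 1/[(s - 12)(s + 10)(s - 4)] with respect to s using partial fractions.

Cover-up: α = 1/176, β = 1/308, γ = -1/112. Decomposition: (1/176)/(s - 12) + (1/308)/(s + 10) - (1/112)/(s - 4). Integrate each term: (1/176) ln|(s - 12)| + (1/308) ln|(s + 10)| - (1/112) ln|(s - 4)| + C


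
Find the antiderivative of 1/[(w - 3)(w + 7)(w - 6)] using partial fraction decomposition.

Cover-up: P = -1/30, Q = 1/130, R = 1/39. Decomposition: (-1/30)/(w - 3) + (1/130)/(w + 7) + (1/39)/(w - 6). Integrate each term: (-1/30) ln|(w - 3)| + (1/130) ln|(w + 7)| + (1/39) ln|(w - 6)| + C


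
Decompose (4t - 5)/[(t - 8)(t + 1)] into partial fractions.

At t=8: α = (4·8 - 5)/(8 + 1) = 3. At t=-1: β = (4·(-1) - 5)/(-1 - 8) = 1
Result: 3/(t - 8) + 1/(t + 1)


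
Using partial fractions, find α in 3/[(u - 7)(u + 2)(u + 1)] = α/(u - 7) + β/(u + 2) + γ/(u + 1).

Cover-up at u = 7: α = 3/[(7 + 2)(7 + 1)] = 3/[(9)(8)] = 3/72 = 1/24


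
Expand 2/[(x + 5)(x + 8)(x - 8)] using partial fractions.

Using cover-up method: α = -2/39, β = 1/24, γ = 1/104
Result: (-2/39)/(x + 5) + (1/24)/(x + 8) + (1/104)/(x - 8)


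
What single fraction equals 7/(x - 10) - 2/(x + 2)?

Common denominator (x - 10)(x + 2). Numerator: 7(x + 2) - 2(x - 10) = (7x + 14) - (2x - 20) = 5x + 34
Result: (5x + 34)/[(x - 10)(x + 2)]


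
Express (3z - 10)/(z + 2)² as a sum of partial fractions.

(3z - 10) = A(z + 2) + B. At z = -2: B = 3·(-2) - 10 = -16. Coeff of z: A = 3
Result: 3/(z + 2) - 16/(z + 2)²


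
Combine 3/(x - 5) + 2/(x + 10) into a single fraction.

Common denominator (x - 5)(x + 10). Numerator: 3(x + 10) + 2(x - 5) = (3x + 30) + (2x - 10) = 5x + 20
Result: (5x + 20)/[(x - 5)(x + 10)]


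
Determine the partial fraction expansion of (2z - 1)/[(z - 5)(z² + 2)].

At z=5: P = (2·5 - 1)/(5² + 2) = 1/3. Q = -P = -1/3, R = 2 - 5·P = 1/3
Result: (1/3)/(z - 5) - ((1/3)z - 1/3)/(z² + 2)


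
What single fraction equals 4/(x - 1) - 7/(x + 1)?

Common denominator (x - 1)(x + 1). Numerator: 4(x + 1) - 7(x - 1) = (4x + 4) - (7x - 7) = -3x + 11
Result: (-3x + 11)/[(x - 1)(x + 1)]


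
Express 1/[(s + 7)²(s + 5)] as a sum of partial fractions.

Cover-up at s=-5: γ = 1/(-5 + 7)² = 1/4. Cover-up at s=-7: β = 1/(-7 + 5) = -1/2. Comparing s² coeff: α = -γ = -1/4
Result: (-1/4)/(s + 7) - (1/2)/(s + 7)² + (1/4)/(s + 5)


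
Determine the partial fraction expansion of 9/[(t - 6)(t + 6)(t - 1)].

Using cover-up method: A = 3/20, B = 3/28, C = -9/35
Result: (3/20)/(t - 6) + (3/28)/(t + 6) - (9/35)/(t - 1)


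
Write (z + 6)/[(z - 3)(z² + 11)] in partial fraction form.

At z=3: α = (1·3 + 6)/(3² + 11) = 9/20. β = -α = -9/20, γ = 1 - 3·α = -7/20
Result: (9/20)/(z - 3) - ((9/20)z + 7/20)/(z² + 11)


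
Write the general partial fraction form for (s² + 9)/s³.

Repeated linear factor (power 3): P/s + Q/s² + R/s³


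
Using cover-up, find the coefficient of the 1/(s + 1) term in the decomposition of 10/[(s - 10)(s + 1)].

Cover (s + 1), set s=-1: 10/((s - 10) at s=-1) = 10/(-11) = -10/11


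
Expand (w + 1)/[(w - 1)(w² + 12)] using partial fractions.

At w=1: A = (1·1 + 1)/(1² + 12) = 2/13. B = -A = -2/13, C = 1 - 1·A = 11/13
Result: (2/13)/(w - 1) - ((2/13)w - 11/13)/(w² + 12)


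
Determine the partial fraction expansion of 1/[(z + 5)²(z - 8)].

Cover-up at z=8: R = 1/(8 + 5)² = 1/169. Cover-up at z=-5: Q = 1/(-5 - 8) = -1/13. Comparing z² coeff: P = -R = -1/169
Result: (-1/169)/(z + 5) - (1/13)/(z + 5)² + (1/169)/(z - 8)


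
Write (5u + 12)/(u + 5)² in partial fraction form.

(5u + 12) = P(u + 5) + Q. At u = -5: Q = 5·(-5) + 12 = -13. Coeff of u: P = 5
Result: 5/(u + 5) - 13/(u + 5)²


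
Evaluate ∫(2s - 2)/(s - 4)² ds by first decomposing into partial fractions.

Decompose: A = 2, B = 2·4 - 2 = 6, so (2s - 2)/(s - 4)² = 2/(s - 4) + 6/(s - 4)². Integrate: ∫ A/(s - 4) ds = 2 ln|(s - 4)|; ∫ B/(s - 4)² ds = -6/(s - 4). Sum: 2 ln|(s - 4)| - 6/(s - 4) + C


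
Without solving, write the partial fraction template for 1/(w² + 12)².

Repeated quadratic factor: (Aw + B)/(w² + 12) + (Cw + D)/(w² + 12)²


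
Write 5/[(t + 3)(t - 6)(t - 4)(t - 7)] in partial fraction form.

Using Heaviside cover-up: (-1/126)/(t + 3) - (5/18)/(t - 6) + (5/42)/(t - 4) + (1/6)/(t - 7)


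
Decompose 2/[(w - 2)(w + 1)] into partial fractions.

2/(w - 2)(w + 1) = α/(w - 2) + β/(w + 1). α = 2/(2 + 1) = 2/3, β = 2/(-1 - 2) = -2/3
Result: (2/3)/(w - 2) - (2/3)/(w + 1)


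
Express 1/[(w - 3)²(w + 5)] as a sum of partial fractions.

Cover-up at w=-5: R = 1/(-5 - 3)² = 1/64. Cover-up at w=3: Q = 1/(3 + 5) = 1/8. Comparing w² coeff: P = -R = -1/64
Result: (-1/64)/(w - 3) + (1/8)/(w - 3)² + (1/64)/(w + 5)


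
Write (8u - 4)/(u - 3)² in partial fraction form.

(8u - 4) = α(u - 3) + β. At u = 3: β = 8·3 - 4 = 20. Coeff of u: α = 8
Result: 8/(u - 3) + 20/(u - 3)²


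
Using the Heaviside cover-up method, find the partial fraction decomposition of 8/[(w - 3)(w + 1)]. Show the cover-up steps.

Cover (w - 3): set w=3, get α = 8/(3 + 1) = 2. Cover (w + 1): set w=-1, get β = 8/(-1 - 3) = -2.
Result: 2/(w - 3) - 2/(w + 1)


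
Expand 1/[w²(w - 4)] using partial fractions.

Cover-up at w=4: γ = 1/(4 - 0)² = 1/16. Cover-up at w=0: β = 1/(0 - 4) = -1/4. Comparing w² coeff: α = -γ = -1/16
Result: (-1/16)/w - (1/4)/w² + (1/16)/(w - 4)


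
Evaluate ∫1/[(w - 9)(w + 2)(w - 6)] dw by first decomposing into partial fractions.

Cover-up: P = 1/33, Q = 1/88, R = -1/24. Decomposition: (1/33)/(w - 9) + (1/88)/(w + 2) - (1/24)/(w - 6). Integrate each term: (1/33) ln|(w - 9)| + (1/88) ln|(w + 2)| - (1/24) ln|(w - 6)| + C


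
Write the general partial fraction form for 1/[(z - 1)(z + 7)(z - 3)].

Three distinct linear factors: P/(z - 1) + Q/(z + 7) + R/(z - 3)


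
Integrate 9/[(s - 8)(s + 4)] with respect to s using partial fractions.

Decompose: 9/[(s - 8)(s + 4)] = (3/4)/(s - 8) - (3/4)/(s + 4). Integrate each term: (3/4) ln|(s - 8)| - (3/4) ln|(s + 4)| + C


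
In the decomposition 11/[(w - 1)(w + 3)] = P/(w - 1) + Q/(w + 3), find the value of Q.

Cover-up at w = -3: Q = 11/(-3 - 1) = -11/4


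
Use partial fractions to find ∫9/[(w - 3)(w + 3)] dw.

Decompose: 9/[(w - 3)(w + 3)] = (3/2)/(w - 3) - (3/2)/(w + 3). Integrate each term: (3/2) ln|(w - 3)| - (3/2) ln|(w + 3)| + C


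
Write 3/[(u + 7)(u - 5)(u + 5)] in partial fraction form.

Using cover-up method: P = 1/8, Q = 1/40, R = -3/20
Result: (1/8)/(u + 7) + (1/40)/(u - 5) - (3/20)/(u + 5)


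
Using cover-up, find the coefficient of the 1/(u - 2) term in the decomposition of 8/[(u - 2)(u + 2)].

Cover (u - 2), set u=2: 8/((u + 2) at u=2) = 8/(4) = 2


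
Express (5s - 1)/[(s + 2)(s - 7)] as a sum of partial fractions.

At s=-2: A = (5·(-2) - 1)/(-2 - 7) = 11/9. At s=7: B = (5·7 - 1)/(7 + 2) = 34/9
Result: (11/9)/(s + 2) + (34/9)/(s - 7)


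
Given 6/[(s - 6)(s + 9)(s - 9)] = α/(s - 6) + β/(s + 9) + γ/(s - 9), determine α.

Cover-up at s = 6: α = 6/[(6 + 9)(6 - 9)] = 6/[(15)(-3)] = -6/45 = -2/15


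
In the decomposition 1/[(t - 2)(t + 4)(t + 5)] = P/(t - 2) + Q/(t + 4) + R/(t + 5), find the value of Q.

Cover-up at t = -4: Q = 1/[(-4 - 2)(-4 + 5)] = 1/[(-6)(1)] = -1/6


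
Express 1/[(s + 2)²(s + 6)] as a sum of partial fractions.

Cover-up at s=-6: γ = 1/(-6 + 2)² = 1/16. Cover-up at s=-2: β = 1/(-2 + 6) = 1/4. Comparing s² coeff: α = -γ = -1/16
Result: (-1/16)/(s + 2) + (1/4)/(s + 2)² + (1/16)/(s + 6)


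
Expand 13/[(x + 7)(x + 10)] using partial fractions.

13/(x + 7)(x + 10) = A/(x + 7) + B/(x + 10). A = 13/(-7 + 10) = 13/3, B = 13/(-10 + 7) = -13/3
Result: (13/3)/(x + 7) - (13/3)/(x + 10)


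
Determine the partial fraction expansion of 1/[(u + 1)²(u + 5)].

Cover-up at u=-5: C = 1/(-5 + 1)² = 1/16. Cover-up at u=-1: B = 1/(-1 + 5) = 1/4. Comparing u² coeff: A = -C = -1/16
Result: (-1/16)/(u + 1) + (1/4)/(u + 1)² + (1/16)/(u + 5)


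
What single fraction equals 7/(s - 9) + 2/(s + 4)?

Common denominator (s - 9)(s + 4). Numerator: 7(s + 4) + 2(s - 9) = (7s + 28) + (2s - 18) = 9s + 10
Result: (9s + 10)/[(s - 9)(s + 4)]


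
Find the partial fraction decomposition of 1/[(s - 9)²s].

Cover-up at s=0: γ = 1/(0 - 9)² = 1/81. Cover-up at s=9: β = 1/(9 - 0) = 1/9. Comparing s² coeff: α = -γ = -1/81
Result: (-1/81)/(s - 9) + (1/9)/(s - 9)² + (1/81)/s


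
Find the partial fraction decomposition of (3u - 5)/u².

(3u - 5) = Pu + Q. At u = 0: Q = 3·0 - 5 = -5. Coeff of u: P = 3
Result: 3/u - 5/u²


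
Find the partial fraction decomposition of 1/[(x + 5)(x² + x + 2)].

Cover-up at x = -5: A = 1/((-5)² + 1·(-5) + 2) = 1/22. Then B = -A = -1/22, C = -A·(1 - 5) = 2/11
Result: (1/22)/(x + 5) - ((1/22)x - 2/11)/(x² + x + 2)


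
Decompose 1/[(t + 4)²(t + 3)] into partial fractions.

Cover-up at t=-3: C = 1/(-3 + 4)² = 1. Cover-up at t=-4: B = 1/(-4 + 3) = -1. Comparing t² coeff: A = -C = -1
Result: -1/(t + 4) - 1/(t + 4)² + 1/(t + 3)


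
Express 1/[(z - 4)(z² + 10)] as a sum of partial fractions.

Cover-up at z = 4: A = 1/(4² + 10) = 1/26. Then B = -A = -1/26, C = -A·(0 + 4) = -2/13
Result: (1/26)/(z - 4) - ((1/26)z + 2/13)/(z² + 10)


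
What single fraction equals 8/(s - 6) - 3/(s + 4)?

Common denominator (s - 6)(s + 4). Numerator: 8(s + 4) - 3(s - 6) = (8s + 32) - (3s - 18) = 5s + 50
Result: (5s + 50)/[(s - 6)(s + 4)]


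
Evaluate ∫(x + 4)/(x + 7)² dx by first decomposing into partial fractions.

Decompose: A = 1, B = 1·(-7) + 4 = -3, so (x + 4)/(x + 7)² = 1/(x + 7) - 3/(x + 7)². Integrate: ∫ A/(x + 7) dx = ln|(x + 7)|; ∫ B/(x + 7)² dx = 3/(x + 7). Sum: ln|(x + 7)| + 3/(x + 7) + C


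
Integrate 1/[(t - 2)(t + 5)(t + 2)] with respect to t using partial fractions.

Cover-up: A = 1/28, B = 1/21, C = -1/12. Decomposition: (1/28)/(t - 2) + (1/21)/(t + 5) - (1/12)/(t + 2). Integrate each term: (1/28) ln|(t - 2)| + (1/21) ln|(t + 5)| - (1/12) ln|(t + 2)| + C


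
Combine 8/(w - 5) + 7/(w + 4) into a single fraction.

Common denominator (w - 5)(w + 4). Numerator: 8(w + 4) + 7(w - 5) = (8w + 32) + (7w - 35) = 15w - 3
Result: (15w - 3)/[(w - 5)(w + 4)]


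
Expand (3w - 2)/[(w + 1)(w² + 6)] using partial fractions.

At w=-1: A = (3·(-1) - 2)/((-1)² + 6) = -5/7. B = -A = 5/7, C = 3 - (-1)·A = 16/7
Result: (-5/7)/(w + 1) + ((5/7)w + 16/7)/(w² + 6)


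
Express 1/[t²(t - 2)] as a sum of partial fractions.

Cover-up at t=2: γ = 1/(2 - 0)² = 1/4. Cover-up at t=0: β = 1/(0 - 2) = -1/2. Comparing t² coeff: α = -γ = -1/4
Result: (-1/4)/t - (1/2)/t² + (1/4)/(t - 2)


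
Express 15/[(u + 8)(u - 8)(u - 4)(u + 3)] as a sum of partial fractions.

Using Heaviside cover-up: (-1/64)/(u + 8) + (15/704)/(u - 8) - (5/112)/(u - 4) + (3/77)/(u + 3)


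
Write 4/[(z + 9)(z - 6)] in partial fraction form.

4/(z + 9)(z - 6) = α/(z + 9) + β/(z - 6). α = 4/(-9 - 6) = -4/15, β = 4/(6 + 9) = 4/15
Result: (-4/15)/(z + 9) + (4/15)/(z - 6)


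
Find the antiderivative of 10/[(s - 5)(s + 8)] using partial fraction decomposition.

Decompose: 10/[(s - 5)(s + 8)] = (10/13)/(s - 5) - (10/13)/(s + 8). Integrate each term: (10/13) ln|(s - 5)| - (10/13) ln|(s + 8)| + C


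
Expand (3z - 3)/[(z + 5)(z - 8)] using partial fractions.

At z=-5: A = (3·(-5) - 3)/(-5 - 8) = 18/13. At z=8: B = (3·8 - 3)/(8 + 5) = 21/13
Result: (18/13)/(z + 5) + (21/13)/(z - 8)


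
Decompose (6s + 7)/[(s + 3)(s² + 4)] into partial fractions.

At s=-3: A = (6·(-3) + 7)/((-3)² + 4) = -11/13. B = -A = 11/13, C = 6 - (-3)·A = 45/13
Result: (-11/13)/(s + 3) + ((11/13)s + 45/13)/(s² + 4)


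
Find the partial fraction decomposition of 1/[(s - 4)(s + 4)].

1/(s - 4)(s + 4) = α/(s - 4) + β/(s + 4). α = 1/(4 + 4) = 1/8, β = 1/(-4 - 4) = -1/8
Result: (1/8)/(s - 4) - (1/8)/(s + 4)


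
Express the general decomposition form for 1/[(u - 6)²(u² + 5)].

Repeated linear + quadratic: A/(u - 6) + B/(u - 6)² + (Cu + D)/(u² + 5)


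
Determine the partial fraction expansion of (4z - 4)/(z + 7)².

(4z - 4) = P(z + 7) + Q. At z = -7: Q = 4·(-7) - 4 = -32. Coeff of z: P = 4
Result: 4/(z + 7) - 32/(z + 7)²


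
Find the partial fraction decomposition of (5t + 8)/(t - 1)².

(5t + 8) = A(t - 1) + B. At t = 1: B = 5·1 + 8 = 13. Coeff of t: A = 5
Result: 5/(t - 1) + 13/(t - 1)²


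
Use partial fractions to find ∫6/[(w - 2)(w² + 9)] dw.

Cover-up at w=2: P = 6/(2²+9) = 6/13. Coeff matching: Q = -6/13, R = -12/13. Decomposition: (6/13)/(w - 2) - ((6/13)w + 12/13)/(w² + 9). Integrate: linear → ln, quadratic → (1/2)ln + arctan: (6/13) ln|(w - 2)| - (3/13) ln(w² + 9) - (4/13) arctan(w/3) + C


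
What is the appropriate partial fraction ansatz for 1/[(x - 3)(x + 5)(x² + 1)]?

Two linear + quadratic: P/(x - 3) + Q/(x + 5) + (Rx + S)/(x² + 1)


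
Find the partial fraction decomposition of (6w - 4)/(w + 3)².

(6w - 4) = α(w + 3) + β. At w = -3: β = 6·(-3) - 4 = -22. Coeff of w: α = 6
Result: 6/(w + 3) - 22/(w + 3)²


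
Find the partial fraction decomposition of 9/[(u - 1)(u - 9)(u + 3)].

Using cover-up method: P = -9/32, Q = 3/32, R = 3/16
Result: (-9/32)/(u - 1) + (3/32)/(u - 9) + (3/16)/(u + 3)


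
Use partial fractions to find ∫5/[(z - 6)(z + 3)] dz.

Decompose: 5/[(z - 6)(z + 3)] = (5/9)/(z - 6) - (5/9)/(z + 3). Integrate each term: (5/9) ln|(z - 6)| - (5/9) ln|(z + 3)| + C


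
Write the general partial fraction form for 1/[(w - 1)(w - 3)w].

Three distinct linear factors: α/(w - 1) + β/(w - 3) + γ/w


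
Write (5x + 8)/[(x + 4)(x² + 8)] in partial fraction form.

At x=-4: A = (5·(-4) + 8)/((-4)² + 8) = -1/2. B = -A = 1/2, C = 5 - (-4)·A = 3
Result: (-1/2)/(x + 4) + ((1/2)x + 3)/(x² + 8)


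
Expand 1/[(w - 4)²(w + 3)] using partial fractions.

Cover-up at w=-3: γ = 1/(-3 - 4)² = 1/49. Cover-up at w=4: β = 1/(4 + 3) = 1/7. Comparing w² coeff: α = -γ = -1/49
Result: (-1/49)/(w - 4) + (1/7)/(w - 4)² + (1/49)/(w + 3)


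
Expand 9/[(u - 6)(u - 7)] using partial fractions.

9/(u - 6)(u - 7) = A/(u - 6) + B/(u - 7). A = 9/(6 - 7) = -9, B = 9/(7 - 6) = 9
Result: -9/(u - 6) + 9/(u - 7)


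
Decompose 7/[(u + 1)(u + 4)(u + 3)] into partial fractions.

Using cover-up method: P = 7/6, Q = 7/3, R = -7/2
Result: (7/6)/(u + 1) + (7/3)/(u + 4) - (7/2)/(u + 3)


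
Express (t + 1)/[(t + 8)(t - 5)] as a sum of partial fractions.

At t=-8: A = (1·(-8) + 1)/(-8 - 5) = 7/13. At t=5: B = (1·5 + 1)/(5 + 8) = 6/13
Result: (7/13)/(t + 8) + (6/13)/(t - 5)


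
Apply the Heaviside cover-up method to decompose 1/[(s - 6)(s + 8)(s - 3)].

Cover (s - 6), s=6: A = 1/[(6 + 8)(6 - 3)] = 1/42. Cover (s + 8), s=-8: B = 1/[(-8 - 6)(-8 - 3)] = 1/154. Cover (s - 3), s=3: C = 1/[(3 - 6)(3 + 8)] = -1/33.
Result: (1/42)/(s - 6) + (1/154)/(s + 8) - (1/33)/(s - 3)


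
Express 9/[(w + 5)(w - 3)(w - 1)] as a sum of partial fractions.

Using cover-up method: A = 3/16, B = 9/16, C = -3/4
Result: (3/16)/(w + 5) + (9/16)/(w - 3) - (3/4)/(w - 1)


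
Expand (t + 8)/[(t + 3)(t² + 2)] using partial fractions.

At t=-3: P = (1·(-3) + 8)/((-3)² + 2) = 5/11. Q = -P = -5/11, R = 1 - (-3)·P = 26/11
Result: (5/11)/(t + 3) - ((5/11)t - 26/11)/(t² + 2)


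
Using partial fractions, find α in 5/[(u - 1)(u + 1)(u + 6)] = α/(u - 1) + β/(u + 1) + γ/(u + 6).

Cover-up at u = 1: α = 5/[(1 + 1)(1 + 6)] = 5/[(2)(7)] = 5/14


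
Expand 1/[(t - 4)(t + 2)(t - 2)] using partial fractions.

Using cover-up method: A = 1/12, B = 1/24, C = -1/8
Result: (1/12)/(t - 4) + (1/24)/(t + 2) - (1/8)/(t - 2)


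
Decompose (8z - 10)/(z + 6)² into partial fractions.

(8z - 10) = A(z + 6) + B. At z = -6: B = 8·(-6) - 10 = -58. Coeff of z: A = 8
Result: 8/(z + 6) - 58/(z + 6)²


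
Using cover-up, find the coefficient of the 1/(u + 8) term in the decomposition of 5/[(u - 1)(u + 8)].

Cover (u + 8), set u=-8: 5/((u - 1) at u=-8) = 5/(-9) = -5/9


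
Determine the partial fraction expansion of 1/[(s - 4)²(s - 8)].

Cover-up at s=8: R = 1/(8 - 4)² = 1/16. Cover-up at s=4: Q = 1/(4 - 8) = -1/4. Comparing s² coeff: P = -R = -1/16
Result: (-1/16)/(s - 4) - (1/4)/(s - 4)² + (1/16)/(s - 8)


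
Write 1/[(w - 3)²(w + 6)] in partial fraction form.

Cover-up at w=-6: C = 1/(-6 - 3)² = 1/81. Cover-up at w=3: B = 1/(3 + 6) = 1/9. Comparing w² coeff: A = -C = -1/81
Result: (-1/81)/(w - 3) + (1/9)/(w - 3)² + (1/81)/(w + 6)


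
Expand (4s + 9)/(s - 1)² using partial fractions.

(4s + 9) = A(s - 1) + B. At s = 1: B = 4·1 + 9 = 13. Coeff of s: A = 4
Result: 4/(s - 1) + 13/(s - 1)²


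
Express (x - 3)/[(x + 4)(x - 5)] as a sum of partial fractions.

At x=-4: A = (1·(-4) - 3)/(-4 - 5) = 7/9. At x=5: B = (1·5 - 3)/(5 + 4) = 2/9
Result: (7/9)/(x + 4) + (2/9)/(x - 5)


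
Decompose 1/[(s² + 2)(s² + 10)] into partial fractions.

Coefficient matching gives α = γ = 0, β = 1/(10-2) = 1/8, δ = -β = -1/8
Result: (1/8)/(s² + 2) - (1/8)/(s² + 10)


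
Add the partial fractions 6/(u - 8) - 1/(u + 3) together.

Common denominator (u - 8)(u + 3). Numerator: 6(u + 3) - 1(u - 8) = (6u + 18) - (u - 8) = 5u + 26
Result: (5u + 26)/[(u - 8)(u + 3)]


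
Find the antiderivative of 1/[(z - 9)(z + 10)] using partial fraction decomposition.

Decompose: 1/[(z - 9)(z + 10)] = (1/19)/(z - 9) - (1/19)/(z + 10). Integrate each term: (1/19) ln|(z - 9)| - (1/19) ln|(z + 10)| + C


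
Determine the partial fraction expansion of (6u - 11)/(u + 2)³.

(6u - 11) = P(u + 2)² + Q(u + 2) + R. At u = -2: R = 6·(-2) - 11 = -23. Coefficients: P = 0, Q = 6
Result: 6/(u + 2)² - 23/(u + 2)³


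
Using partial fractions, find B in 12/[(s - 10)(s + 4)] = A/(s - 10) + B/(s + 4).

Cover-up at s = -4: B = 12/(-4 - 10) = -12/14 = -6/7


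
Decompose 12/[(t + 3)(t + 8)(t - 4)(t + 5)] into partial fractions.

Using Heaviside cover-up: (-6/35)/(t + 3) - (1/15)/(t + 8) + (1/63)/(t - 4) + (2/9)/(t + 5)


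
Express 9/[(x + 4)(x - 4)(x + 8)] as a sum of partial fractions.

Using cover-up method: α = -9/32, β = 3/32, γ = 3/16
Result: (-9/32)/(x + 4) + (3/32)/(x - 4) + (3/16)/(x + 8)


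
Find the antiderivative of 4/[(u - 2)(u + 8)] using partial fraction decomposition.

Decompose: 4/[(u - 2)(u + 8)] = (2/5)/(u - 2) - (2/5)/(u + 8). Integrate each term: (2/5) ln|(u - 2)| - (2/5) ln|(u + 8)| + C


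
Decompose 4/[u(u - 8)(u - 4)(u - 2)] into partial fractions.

Using Heaviside cover-up: (-1/16)/u + (1/48)/(u - 8) - (1/8)/(u - 4) + (1/6)/(u - 2)


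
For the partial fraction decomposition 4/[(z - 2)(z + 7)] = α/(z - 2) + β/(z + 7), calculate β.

Cover-up at z = -7: β = 4/(-7 - 2) = -4/9


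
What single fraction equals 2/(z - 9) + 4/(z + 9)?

Common denominator (z - 9)(z + 9). Numerator: 2(z + 9) + 4(z - 9) = (2z + 18) + (4z - 36) = 6z - 18
Result: (6z - 18)/[(z - 9)(z + 9)]


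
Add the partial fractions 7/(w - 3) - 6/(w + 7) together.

Common denominator (w - 3)(w + 7). Numerator: 7(w + 7) - 6(w - 3) = (7w + 49) - (6w - 18) = w + 67
Result: (w + 67)/[(w - 3)(w + 7)]


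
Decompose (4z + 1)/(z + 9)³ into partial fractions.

(4z + 1) = A(z + 9)² + B(z + 9) + C. At z = -9: C = 4·(-9) + 1 = -35. Coefficients: A = 0, B = 4
Result: 4/(z + 9)² - 35/(z + 9)³


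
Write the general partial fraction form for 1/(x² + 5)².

Repeated quadratic factor: (Px + Q)/(x² + 5) + (Rx + S)/(x² + 5)²


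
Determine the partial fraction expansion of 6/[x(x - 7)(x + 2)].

Using cover-up method: A = -3/7, B = 2/21, C = 1/3
Result: (-3/7)/x + (2/21)/(x - 7) + (1/3)/(x + 2)


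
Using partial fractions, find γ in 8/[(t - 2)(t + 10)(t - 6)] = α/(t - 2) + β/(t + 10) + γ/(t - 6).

Cover-up at t = 6: γ = 8/[(6 - 2)(6 + 10)] = 8/[(4)(16)] = 8/64 = 1/8


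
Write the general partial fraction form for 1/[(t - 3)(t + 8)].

Distinct linear factors: P/(t - 3) + Q/(t + 8)


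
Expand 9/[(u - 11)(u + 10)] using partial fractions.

9/(u - 11)(u + 10) = α/(u - 11) + β/(u + 10). α = 9/(11 + 10) = 3/7, β = 9/(-10 - 11) = -3/7
Result: (3/7)/(u - 11) - (3/7)/(u + 10)


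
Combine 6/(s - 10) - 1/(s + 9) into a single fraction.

Common denominator (s - 10)(s + 9). Numerator: 6(s + 9) - 1(s - 10) = (6s + 54) - (s - 10) = 5s + 64
Result: (5s + 64)/[(s - 10)(s + 9)]


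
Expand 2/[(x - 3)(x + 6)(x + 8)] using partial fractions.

Using cover-up method: α = 2/99, β = -1/9, γ = 1/11
Result: (2/99)/(x - 3) - (1/9)/(x + 6) + (1/11)/(x + 8)


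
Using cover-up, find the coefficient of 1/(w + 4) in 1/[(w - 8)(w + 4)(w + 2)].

Cover (w + 4), set w=-4: 1/[(-4 - 8)(-4 + 2)] = 1/24


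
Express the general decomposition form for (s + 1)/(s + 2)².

Repeated linear factor: α/(s + 2) + β/(s + 2)²


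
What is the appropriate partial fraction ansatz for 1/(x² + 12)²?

Repeated quadratic factor: (Ax + B)/(x² + 12) + (Cx + D)/(x² + 12)²


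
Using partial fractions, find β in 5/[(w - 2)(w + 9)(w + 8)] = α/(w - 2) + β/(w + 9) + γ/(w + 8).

Cover-up at w = -9: β = 5/[(-9 - 2)(-9 + 8)] = 5/[(-11)(-1)] = 5/11


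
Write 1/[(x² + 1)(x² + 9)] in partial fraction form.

Coefficient matching gives A = C = 0, B = 1/(9-1) = 1/8, D = -B = -1/8
Result: (1/8)/(x² + 1) - (1/8)/(x² + 9)


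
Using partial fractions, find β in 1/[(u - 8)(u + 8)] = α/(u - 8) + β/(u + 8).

Cover-up at u = -8: β = 1/(-8 - 8) = -1/16


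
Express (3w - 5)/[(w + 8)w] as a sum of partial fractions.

At w=-8: α = (3·(-8) - 5)/(-8 - 0) = 29/8. At w=0: β = (3·0 - 5)/(0 + 8) = -5/8
Result: (29/8)/(w + 8) - (5/8)/w


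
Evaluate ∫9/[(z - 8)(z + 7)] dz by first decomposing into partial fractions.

Decompose: 9/[(z - 8)(z + 7)] = (3/5)/(z - 8) - (3/5)/(z + 7). Integrate each term: (3/5) ln|(z - 8)| - (3/5) ln|(z + 7)| + C


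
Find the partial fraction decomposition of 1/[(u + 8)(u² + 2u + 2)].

Cover-up at u = -8: A = 1/((-8)² + 2·(-8) + 2) = 1/50. Then B = -A = -1/50, C = -A·(2 - 8) = 3/25
Result: (1/50)/(u + 8) - ((1/50)u - 3/25)/(u² + 2u + 2)


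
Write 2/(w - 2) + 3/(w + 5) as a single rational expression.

Common denominator (w - 2)(w + 5). Numerator: 2(w + 5) + 3(w - 2) = (2w + 10) + (3w - 6) = 5w + 4
Result: (5w + 4)/[(w - 2)(w + 5)]


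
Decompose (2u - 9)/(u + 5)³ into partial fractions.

(2u - 9) = P(u + 5)² + Q(u + 5) + R. At u = -5: R = 2·(-5) - 9 = -19. Coefficients: P = 0, Q = 2
Result: 2/(u + 5)² - 19/(u + 5)³


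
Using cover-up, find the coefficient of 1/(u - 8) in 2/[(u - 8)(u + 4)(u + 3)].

Cover (u - 8), set u=8: 2/[(8 + 4)(8 + 3)] = 1/66


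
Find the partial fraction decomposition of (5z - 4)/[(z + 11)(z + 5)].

At z=-11: P = (5·(-11) - 4)/(-11 + 5) = 59/6. At z=-5: Q = (5·(-5) - 4)/(-5 + 11) = -29/6
Result: (59/6)/(z + 11) - (29/6)/(z + 5)


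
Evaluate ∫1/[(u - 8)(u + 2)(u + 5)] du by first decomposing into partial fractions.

Cover-up: A = 1/130, B = -1/30, C = 1/39. Decomposition: (1/130)/(u - 8) - (1/30)/(u + 2) + (1/39)/(u + 5). Integrate each term: (1/130) ln|(u - 8)| - (1/30) ln|(u + 2)| + (1/39) ln|(u + 5)| + C


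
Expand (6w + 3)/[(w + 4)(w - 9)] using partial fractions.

At w=-4: α = (6·(-4) + 3)/(-4 - 9) = 21/13. At w=9: β = (6·9 + 3)/(9 + 4) = 57/13
Result: (21/13)/(w + 4) + (57/13)/(w - 9)


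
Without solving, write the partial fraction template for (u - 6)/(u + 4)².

Repeated linear factor: α/(u + 4) + β/(u + 4)²


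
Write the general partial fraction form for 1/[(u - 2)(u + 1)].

Distinct linear factors: A/(u - 2) + B/(u + 1)


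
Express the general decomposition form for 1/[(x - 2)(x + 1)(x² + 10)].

Two linear + quadratic: α/(x - 2) + β/(x + 1) + (γx + δ)/(x² + 10)


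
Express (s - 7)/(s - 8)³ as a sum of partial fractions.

(s - 7) = P(s - 8)² + Q(s - 8) + R. At s = 8: R = 1·8 - 7 = 1. Coefficients: P = 0, Q = 1
Result: 1/(s - 8)² + 1/(s - 8)³


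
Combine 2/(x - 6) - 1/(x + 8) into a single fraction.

Common denominator (x - 6)(x + 8). Numerator: 2(x + 8) - 1(x - 6) = (2x + 16) - (x - 6) = x + 22
Result: (x + 22)/[(x - 6)(x + 8)]


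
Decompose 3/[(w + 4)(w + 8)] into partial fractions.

3/(w + 4)(w + 8) = A/(w + 4) + B/(w + 8). A = 3/(-4 + 8) = 3/4, B = 3/(-8 + 4) = -3/4
Result: (3/4)/(w + 4) - (3/4)/(w + 8)


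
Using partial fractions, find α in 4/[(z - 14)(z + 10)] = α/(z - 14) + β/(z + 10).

Cover-up at z = 14: α = 4/(14 + 10) = 4/24 = 1/6


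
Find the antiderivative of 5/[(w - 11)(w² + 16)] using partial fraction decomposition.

Cover-up at w=11: P = 5/(11²+16) = 5/137. Coeff matching: Q = -5/137, R = -55/137. Decomposition: (5/137)/(w - 11) - ((5/137)w + 55/137)/(w² + 16). Integrate: linear → ln, quadratic → (1/2)ln + arctan: (5/137) ln|(w - 11)| - (5/274) ln(w² + 16) - (55/548) arctan(w/4) + C


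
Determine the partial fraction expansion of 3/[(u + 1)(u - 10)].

3/(u + 1)(u - 10) = P/(u + 1) + Q/(u - 10). P = 3/(-1 - 10) = -3/11, Q = 3/(10 + 1) = 3/11
Result: (-3/11)/(u + 1) + (3/11)/(u - 10)


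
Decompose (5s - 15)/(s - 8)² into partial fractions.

(5s - 15) = A(s - 8) + B. At s = 8: B = 5·8 - 15 = 25. Coeff of s: A = 5
Result: 5/(s - 8) + 25/(s - 8)²


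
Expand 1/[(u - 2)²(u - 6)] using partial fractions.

Cover-up at u=6: γ = 1/(6 - 2)² = 1/16. Cover-up at u=2: β = 1/(2 - 6) = -1/4. Comparing u² coeff: α = -γ = -1/16
Result: (-1/16)/(u - 2) - (1/4)/(u - 2)² + (1/16)/(u - 6)


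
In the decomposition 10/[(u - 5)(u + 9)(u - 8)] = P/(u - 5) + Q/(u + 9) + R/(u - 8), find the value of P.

Cover-up at u = 5: P = 10/[(5 + 9)(5 - 8)] = 10/[(14)(-3)] = -10/42 = -5/21


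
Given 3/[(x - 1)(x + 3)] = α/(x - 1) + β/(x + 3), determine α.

Cover-up at x = 1: α = 3/(1 + 3) = 3/4


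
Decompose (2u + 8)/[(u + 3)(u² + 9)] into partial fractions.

At u=-3: A = (2·(-3) + 8)/((-3)² + 9) = 1/9. B = -A = -1/9, C = 2 - (-3)·A = 7/3
Result: (1/9)/(u + 3) - ((1/9)u - 7/3)/(u² + 9)


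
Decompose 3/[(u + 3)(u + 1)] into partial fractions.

3/(u + 3)(u + 1) = A/(u + 3) + B/(u + 1). A = 3/(-3 + 1) = -3/2, B = 3/(-1 + 3) = 3/2
Result: (-3/2)/(u + 3) + (3/2)/(u + 1)


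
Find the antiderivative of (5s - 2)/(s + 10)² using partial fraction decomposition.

Decompose: A = 5, B = 5·(-10) - 2 = -52, so (5s - 2)/(s + 10)² = 5/(s + 10) - 52/(s + 10)². Integrate: ∫ A/(s + 10) ds = 5 ln|(s + 10)|; ∫ B/(s + 10)² ds = 52/(s + 10). Sum: 5 ln|(s + 10)| + 52/(s + 10) + C


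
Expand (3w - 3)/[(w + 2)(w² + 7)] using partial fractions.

At w=-2: A = (3·(-2) - 3)/((-2)² + 7) = -9/11. B = -A = 9/11, C = 3 - (-2)·A = 15/11
Result: (-9/11)/(w + 2) + ((9/11)w + 15/11)/(w² + 7)


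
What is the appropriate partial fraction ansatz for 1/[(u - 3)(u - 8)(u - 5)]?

Three distinct linear factors: A/(u - 3) + B/(u - 8) + C/(u - 5)


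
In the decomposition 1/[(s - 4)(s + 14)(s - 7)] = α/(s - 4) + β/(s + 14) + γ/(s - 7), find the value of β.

Cover-up at s = -14: β = 1/[(-14 - 4)(-14 - 7)] = 1/[(-18)(-21)] = 1/378


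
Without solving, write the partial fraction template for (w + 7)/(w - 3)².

Repeated linear factor: A/(w - 3) + B/(w - 3)²


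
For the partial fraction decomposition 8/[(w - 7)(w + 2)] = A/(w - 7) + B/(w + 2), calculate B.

Cover-up at w = -2: B = 8/(-2 - 7) = -8/9


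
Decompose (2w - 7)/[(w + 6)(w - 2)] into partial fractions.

At w=-6: A = (2·(-6) - 7)/(-6 - 2) = 19/8. At w=2: B = (2·2 - 7)/(2 + 6) = -3/8
Result: (19/8)/(w + 6) - (3/8)/(w - 2)


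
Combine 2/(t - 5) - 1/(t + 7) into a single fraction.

Common denominator (t - 5)(t + 7). Numerator: 2(t + 7) - 1(t - 5) = (2t + 14) - (t - 5) = t + 19
Result: (t + 19)/[(t - 5)(t + 7)]


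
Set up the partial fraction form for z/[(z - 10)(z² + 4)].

Linear + irreducible quadratic: α/(z - 10) + (βz + γ)/(z² + 4)


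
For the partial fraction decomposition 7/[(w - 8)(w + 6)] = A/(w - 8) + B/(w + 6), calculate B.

Cover-up at w = -6: B = 7/(-6 - 8) = -7/14 = -1/2


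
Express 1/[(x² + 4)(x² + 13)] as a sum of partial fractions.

Coefficient matching gives P = R = 0, Q = 1/(13-4) = 1/9, S = -Q = -1/9
Result: (1/9)/(x² + 4) - (1/9)/(x² + 13)


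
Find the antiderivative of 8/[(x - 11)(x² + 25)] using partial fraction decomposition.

Cover-up at x=11: P = 8/(11²+25) = 4/73. Coeff matching: Q = -4/73, R = -44/73. Decomposition: (4/73)/(x - 11) - ((4/73)x + 44/73)/(x² + 25). Integrate: linear → ln, quadratic → (1/2)ln + arctan: (4/73) ln|(x - 11)| - (2/73) ln(x² + 25) - (44/365) arctan(x/5) + C


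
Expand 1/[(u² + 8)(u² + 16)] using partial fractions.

Coefficient matching gives P = R = 0, Q = 1/(16-8) = 1/8, S = -Q = -1/8
Result: (1/8)/(u² + 8) - (1/8)/(u² + 16)


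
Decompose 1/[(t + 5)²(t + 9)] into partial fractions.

Cover-up at t=-9: γ = 1/(-9 + 5)² = 1/16. Cover-up at t=-5: β = 1/(-5 + 9) = 1/4. Comparing t² coeff: α = -γ = -1/16
Result: (-1/16)/(t + 5) + (1/4)/(t + 5)² + (1/16)/(t + 9)


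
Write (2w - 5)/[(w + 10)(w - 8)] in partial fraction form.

At w=-10: A = (2·(-10) - 5)/(-10 - 8) = 25/18. At w=8: B = (2·8 - 5)/(8 + 10) = 11/18
Result: (25/18)/(w + 10) + (11/18)/(w - 8)


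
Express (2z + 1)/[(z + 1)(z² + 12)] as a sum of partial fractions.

At z=-1: α = (2·(-1) + 1)/((-1)² + 12) = -1/13. β = -α = 1/13, γ = 2 - (-1)·α = 25/13
Result: (-1/13)/(z + 1) + ((1/13)z + 25/13)/(z² + 12)


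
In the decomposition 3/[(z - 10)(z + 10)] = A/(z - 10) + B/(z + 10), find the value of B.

Cover-up at z = -10: B = 3/(-10 - 10) = -3/20


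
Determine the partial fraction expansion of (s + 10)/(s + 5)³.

(s + 10) = P(s + 5)² + Q(s + 5) + R. At s = -5: R = 1·(-5) + 10 = 5. Coefficients: P = 0, Q = 1
Result: 1/(s + 5)² + 5/(s + 5)³


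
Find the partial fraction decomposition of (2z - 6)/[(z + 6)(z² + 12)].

At z=-6: P = (2·(-6) - 6)/((-6)² + 12) = -3/8. Q = -P = 3/8, R = 2 - (-6)·P = -1/4
Result: (-3/8)/(z + 6) + ((3/8)z - 1/4)/(z² + 12)


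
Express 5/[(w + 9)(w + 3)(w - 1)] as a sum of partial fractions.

Using cover-up method: A = 1/12, B = -5/24, C = 1/8
Result: (1/12)/(w + 9) - (5/24)/(w + 3) + (1/8)/(w - 1)


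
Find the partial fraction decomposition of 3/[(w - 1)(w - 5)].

3/(w - 1)(w - 5) = A/(w - 1) + B/(w - 5). A = 3/(1 - 5) = -3/4, B = 3/(5 - 1) = 3/4
Result: (-3/4)/(w - 1) + (3/4)/(w - 5)


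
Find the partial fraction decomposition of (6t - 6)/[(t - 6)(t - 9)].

At t=6: P = (6·6 - 6)/(6 - 9) = -10. At t=9: Q = (6·9 - 6)/(9 - 6) = 16
Result: -10/(t - 6) + 16/(t - 9)


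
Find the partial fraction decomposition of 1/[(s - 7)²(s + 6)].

Cover-up at s=-6: C = 1/(-6 - 7)² = 1/169. Cover-up at s=7: B = 1/(7 + 6) = 1/13. Comparing s² coeff: A = -C = -1/169
Result: (-1/169)/(s - 7) + (1/13)/(s - 7)² + (1/169)/(s + 6)


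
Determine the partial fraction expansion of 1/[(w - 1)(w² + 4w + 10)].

Cover-up at w = 1: α = 1/(1² + 4·1 + 10) = 1/15. Then β = -α = -1/15, γ = -α·(4 + 1) = -1/3
Result: (1/15)/(w - 1) - ((1/15)w + 1/3)/(w² + 4w + 10)


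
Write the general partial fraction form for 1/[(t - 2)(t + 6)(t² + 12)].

Two linear + quadratic: α/(t - 2) + β/(t + 6) + (γt + δ)/(t² + 12)


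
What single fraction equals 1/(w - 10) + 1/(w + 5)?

Common denominator (w - 10)(w + 5). Numerator: 1(w + 5) + 1(w - 10) = (w + 5) + (w - 10) = 2w - 5
Result: (2w - 5)/[(w - 10)(w + 5)]


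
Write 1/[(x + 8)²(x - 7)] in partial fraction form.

Cover-up at x=7: C = 1/(7 + 8)² = 1/225. Cover-up at x=-8: B = 1/(-8 - 7) = -1/15. Comparing x² coeff: A = -C = -1/225
Result: (-1/225)/(x + 8) - (1/15)/(x + 8)² + (1/225)/(x - 7)


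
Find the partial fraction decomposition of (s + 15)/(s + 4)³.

(s + 15) = A(s + 4)² + B(s + 4) + C. At s = -4: C = 1·(-4) + 15 = 11. Coefficients: A = 0, B = 1
Result: 1/(s + 4)² + 11/(s + 4)³


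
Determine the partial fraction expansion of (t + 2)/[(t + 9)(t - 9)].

At t=-9: P = (1·(-9) + 2)/(-9 - 9) = 7/18. At t=9: Q = (1·9 + 2)/(9 + 9) = 11/18
Result: (7/18)/(t + 9) + (11/18)/(t - 9)


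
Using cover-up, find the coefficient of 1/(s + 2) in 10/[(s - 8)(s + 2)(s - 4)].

Cover (s + 2), set s=-2: 10/[(-2 - 8)(-2 - 4)] = 1/6


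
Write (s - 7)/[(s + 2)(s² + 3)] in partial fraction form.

At s=-2: A = (1·(-2) - 7)/((-2)² + 3) = -9/7. B = -A = 9/7, C = 1 - (-2)·A = -11/7
Result: (-9/7)/(s + 2) + ((9/7)s - 11/7)/(s² + 3)


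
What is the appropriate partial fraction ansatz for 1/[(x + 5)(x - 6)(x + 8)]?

Three distinct linear factors: P/(x + 5) + Q/(x - 6) + R/(x + 8)


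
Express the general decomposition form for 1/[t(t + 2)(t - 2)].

Three distinct linear factors: A/t + B/(t + 2) + C/(t - 2)


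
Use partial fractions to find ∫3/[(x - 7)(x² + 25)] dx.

Cover-up at x=7: A = 3/(7²+25) = 3/74. Coeff matching: B = -3/74, C = -21/74. Decomposition: (3/74)/(x - 7) - ((3/74)x + 21/74)/(x² + 25). Integrate: linear → ln, quadratic → (1/2)ln + arctan: (3/74) ln|(x - 7)| - (3/148) ln(x² + 25) - (21/370) arctan(x/5) + C


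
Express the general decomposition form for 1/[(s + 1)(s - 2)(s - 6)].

Three distinct linear factors: A/(s + 1) + B/(s - 2) + C/(s - 6)


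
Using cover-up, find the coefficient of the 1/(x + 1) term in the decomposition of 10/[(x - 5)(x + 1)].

Cover (x + 1), set x=-1: 10/((x - 5) at x=-1) = 10/(-6) = -5/3


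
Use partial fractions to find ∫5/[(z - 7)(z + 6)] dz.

Decompose: 5/[(z - 7)(z + 6)] = (5/13)/(z - 7) - (5/13)/(z + 6). Integrate each term: (5/13) ln|(z - 7)| - (5/13) ln|(z + 6)| + C


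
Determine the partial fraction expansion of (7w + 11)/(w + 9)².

(7w + 11) = P(w + 9) + Q. At w = -9: Q = 7·(-9) + 11 = -52. Coeff of w: P = 7
Result: 7/(w + 9) - 52/(w + 9)²


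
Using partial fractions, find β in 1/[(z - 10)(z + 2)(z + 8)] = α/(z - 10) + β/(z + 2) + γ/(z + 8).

Cover-up at z = -2: β = 1/[(-2 - 10)(-2 + 8)] = 1/[(-12)(6)] = -1/72


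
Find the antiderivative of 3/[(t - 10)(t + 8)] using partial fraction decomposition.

Decompose: 3/[(t - 10)(t + 8)] = (1/6)/(t - 10) - (1/6)/(t + 8). Integrate each term: (1/6) ln|(t - 10)| - (1/6) ln|(t + 8)| + C


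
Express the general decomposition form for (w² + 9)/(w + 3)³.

Repeated linear factor (power 3): P/(w + 3) + Q/(w + 3)² + R/(w + 3)³


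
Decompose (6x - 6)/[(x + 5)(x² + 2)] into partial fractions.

At x=-5: A = (6·(-5) - 6)/((-5)² + 2) = -4/3. B = -A = 4/3, C = 6 - (-5)·A = -2/3
Result: (-4/3)/(x + 5) + ((4/3)x - 2/3)/(x² + 2)


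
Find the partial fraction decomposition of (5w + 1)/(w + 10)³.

(5w + 1) = A(w + 10)² + B(w + 10) + C. At w = -10: C = 5·(-10) + 1 = -49. Coefficients: A = 0, B = 5
Result: 5/(w + 10)² - 49/(w + 10)³


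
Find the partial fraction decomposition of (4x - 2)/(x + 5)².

(4x - 2) = P(x + 5) + Q. At x = -5: Q = 4·(-5) - 2 = -22. Coeff of x: P = 4
Result: 4/(x + 5) - 22/(x + 5)²


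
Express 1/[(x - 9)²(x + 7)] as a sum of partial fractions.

Cover-up at x=-7: R = 1/(-7 - 9)² = 1/256. Cover-up at x=9: Q = 1/(9 + 7) = 1/16. Comparing x² coeff: P = -R = -1/256
Result: (-1/256)/(x - 9) + (1/16)/(x - 9)² + (1/256)/(x + 7)


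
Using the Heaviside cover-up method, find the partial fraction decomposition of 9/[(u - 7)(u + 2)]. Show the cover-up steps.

Cover (u - 7): set u=7, get α = 9/(7 + 2) = 1. Cover (u + 2): set u=-2, get β = 9/(-2 - 7) = -1.
Result: 1/(u - 7) - 1/(u + 2)
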